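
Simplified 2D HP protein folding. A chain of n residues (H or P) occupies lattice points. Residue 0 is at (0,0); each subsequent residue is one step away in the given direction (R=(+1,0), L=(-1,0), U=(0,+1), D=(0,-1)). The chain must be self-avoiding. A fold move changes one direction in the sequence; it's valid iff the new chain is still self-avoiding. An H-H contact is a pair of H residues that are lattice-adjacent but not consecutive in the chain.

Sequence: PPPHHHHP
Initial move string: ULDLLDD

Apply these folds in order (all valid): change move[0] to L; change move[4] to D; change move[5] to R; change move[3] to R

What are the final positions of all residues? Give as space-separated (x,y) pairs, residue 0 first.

Answer: (0,0) (-1,0) (-2,0) (-2,-1) (-1,-1) (-1,-2) (0,-2) (0,-3)

Derivation:
Initial moves: ULDLLDD
Fold: move[0]->L => LLDLLDD (positions: [(0, 0), (-1, 0), (-2, 0), (-2, -1), (-3, -1), (-4, -1), (-4, -2), (-4, -3)])
Fold: move[4]->D => LLDLDDD (positions: [(0, 0), (-1, 0), (-2, 0), (-2, -1), (-3, -1), (-3, -2), (-3, -3), (-3, -4)])
Fold: move[5]->R => LLDLDRD (positions: [(0, 0), (-1, 0), (-2, 0), (-2, -1), (-3, -1), (-3, -2), (-2, -2), (-2, -3)])
Fold: move[3]->R => LLDRDRD (positions: [(0, 0), (-1, 0), (-2, 0), (-2, -1), (-1, -1), (-1, -2), (0, -2), (0, -3)])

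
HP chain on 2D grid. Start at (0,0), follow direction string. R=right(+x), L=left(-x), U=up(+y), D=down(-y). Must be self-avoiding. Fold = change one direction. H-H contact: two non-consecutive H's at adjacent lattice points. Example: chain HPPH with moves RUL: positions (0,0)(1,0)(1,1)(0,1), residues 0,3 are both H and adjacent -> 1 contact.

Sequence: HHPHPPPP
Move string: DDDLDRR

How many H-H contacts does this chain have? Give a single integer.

Positions: [(0, 0), (0, -1), (0, -2), (0, -3), (-1, -3), (-1, -4), (0, -4), (1, -4)]
No H-H contacts found.

Answer: 0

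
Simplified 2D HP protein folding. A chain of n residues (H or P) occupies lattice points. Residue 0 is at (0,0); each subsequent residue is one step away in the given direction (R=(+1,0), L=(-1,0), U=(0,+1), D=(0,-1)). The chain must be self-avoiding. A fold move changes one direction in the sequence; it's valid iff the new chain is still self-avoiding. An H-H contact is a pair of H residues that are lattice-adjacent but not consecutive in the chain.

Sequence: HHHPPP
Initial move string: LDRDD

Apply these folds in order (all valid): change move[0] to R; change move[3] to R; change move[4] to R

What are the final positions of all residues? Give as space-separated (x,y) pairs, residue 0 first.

Initial moves: LDRDD
Fold: move[0]->R => RDRDD (positions: [(0, 0), (1, 0), (1, -1), (2, -1), (2, -2), (2, -3)])
Fold: move[3]->R => RDRRD (positions: [(0, 0), (1, 0), (1, -1), (2, -1), (3, -1), (3, -2)])
Fold: move[4]->R => RDRRR (positions: [(0, 0), (1, 0), (1, -1), (2, -1), (3, -1), (4, -1)])

Answer: (0,0) (1,0) (1,-1) (2,-1) (3,-1) (4,-1)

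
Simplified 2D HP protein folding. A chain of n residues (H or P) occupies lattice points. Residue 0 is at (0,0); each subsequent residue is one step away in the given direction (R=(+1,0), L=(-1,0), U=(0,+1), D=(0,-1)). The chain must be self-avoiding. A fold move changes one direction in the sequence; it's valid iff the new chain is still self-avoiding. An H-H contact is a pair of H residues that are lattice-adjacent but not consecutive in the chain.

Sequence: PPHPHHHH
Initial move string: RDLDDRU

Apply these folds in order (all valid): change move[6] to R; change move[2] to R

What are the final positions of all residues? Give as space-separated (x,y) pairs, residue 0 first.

Answer: (0,0) (1,0) (1,-1) (2,-1) (2,-2) (2,-3) (3,-3) (4,-3)

Derivation:
Initial moves: RDLDDRU
Fold: move[6]->R => RDLDDRR (positions: [(0, 0), (1, 0), (1, -1), (0, -1), (0, -2), (0, -3), (1, -3), (2, -3)])
Fold: move[2]->R => RDRDDRR (positions: [(0, 0), (1, 0), (1, -1), (2, -1), (2, -2), (2, -3), (3, -3), (4, -3)])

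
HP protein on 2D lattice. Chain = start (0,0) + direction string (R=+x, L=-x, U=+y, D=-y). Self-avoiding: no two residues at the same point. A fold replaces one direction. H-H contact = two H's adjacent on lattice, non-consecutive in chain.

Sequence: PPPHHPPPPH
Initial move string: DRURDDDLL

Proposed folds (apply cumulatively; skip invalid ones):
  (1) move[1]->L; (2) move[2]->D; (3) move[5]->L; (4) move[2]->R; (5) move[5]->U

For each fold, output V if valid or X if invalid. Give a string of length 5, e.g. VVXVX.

Answer: XVVVX

Derivation:
Initial: DRURDDDLL -> [(0, 0), (0, -1), (1, -1), (1, 0), (2, 0), (2, -1), (2, -2), (2, -3), (1, -3), (0, -3)]
Fold 1: move[1]->L => DLURDDDLL INVALID (collision), skipped
Fold 2: move[2]->D => DRDRDDDLL VALID
Fold 3: move[5]->L => DRDRDLDLL VALID
Fold 4: move[2]->R => DRRRDLDLL VALID
Fold 5: move[5]->U => DRRRDUDLL INVALID (collision), skipped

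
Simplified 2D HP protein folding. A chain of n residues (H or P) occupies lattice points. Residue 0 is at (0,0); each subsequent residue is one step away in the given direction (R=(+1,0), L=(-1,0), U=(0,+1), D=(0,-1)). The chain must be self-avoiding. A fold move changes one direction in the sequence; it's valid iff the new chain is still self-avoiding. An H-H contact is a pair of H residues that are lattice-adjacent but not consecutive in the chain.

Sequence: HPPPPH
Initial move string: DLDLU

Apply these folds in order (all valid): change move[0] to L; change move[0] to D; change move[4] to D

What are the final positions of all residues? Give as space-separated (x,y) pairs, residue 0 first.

Initial moves: DLDLU
Fold: move[0]->L => LLDLU (positions: [(0, 0), (-1, 0), (-2, 0), (-2, -1), (-3, -1), (-3, 0)])
Fold: move[0]->D => DLDLU (positions: [(0, 0), (0, -1), (-1, -1), (-1, -2), (-2, -2), (-2, -1)])
Fold: move[4]->D => DLDLD (positions: [(0, 0), (0, -1), (-1, -1), (-1, -2), (-2, -2), (-2, -3)])

Answer: (0,0) (0,-1) (-1,-1) (-1,-2) (-2,-2) (-2,-3)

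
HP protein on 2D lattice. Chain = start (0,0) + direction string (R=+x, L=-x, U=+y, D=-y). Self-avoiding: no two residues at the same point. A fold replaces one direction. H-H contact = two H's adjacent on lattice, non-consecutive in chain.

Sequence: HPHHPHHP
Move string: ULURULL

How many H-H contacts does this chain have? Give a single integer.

Positions: [(0, 0), (0, 1), (-1, 1), (-1, 2), (0, 2), (0, 3), (-1, 3), (-2, 3)]
H-H contact: residue 3 @(-1,2) - residue 6 @(-1, 3)

Answer: 1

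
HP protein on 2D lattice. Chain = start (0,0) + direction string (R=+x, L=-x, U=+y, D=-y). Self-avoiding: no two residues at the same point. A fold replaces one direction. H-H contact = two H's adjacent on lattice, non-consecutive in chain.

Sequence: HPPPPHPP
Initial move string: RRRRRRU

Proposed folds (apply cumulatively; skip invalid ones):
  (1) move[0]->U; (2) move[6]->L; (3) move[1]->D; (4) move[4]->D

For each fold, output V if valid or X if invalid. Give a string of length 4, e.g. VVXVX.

Answer: VXXV

Derivation:
Initial: RRRRRRU -> [(0, 0), (1, 0), (2, 0), (3, 0), (4, 0), (5, 0), (6, 0), (6, 1)]
Fold 1: move[0]->U => URRRRRU VALID
Fold 2: move[6]->L => URRRRRL INVALID (collision), skipped
Fold 3: move[1]->D => UDRRRRU INVALID (collision), skipped
Fold 4: move[4]->D => URRRDRU VALID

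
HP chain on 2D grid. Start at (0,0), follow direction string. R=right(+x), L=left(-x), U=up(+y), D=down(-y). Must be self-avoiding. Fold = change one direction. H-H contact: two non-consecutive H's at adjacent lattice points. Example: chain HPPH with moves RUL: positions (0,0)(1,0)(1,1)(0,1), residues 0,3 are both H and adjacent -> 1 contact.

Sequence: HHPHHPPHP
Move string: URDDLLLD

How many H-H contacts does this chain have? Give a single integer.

Answer: 1

Derivation:
Positions: [(0, 0), (0, 1), (1, 1), (1, 0), (1, -1), (0, -1), (-1, -1), (-2, -1), (-2, -2)]
H-H contact: residue 0 @(0,0) - residue 3 @(1, 0)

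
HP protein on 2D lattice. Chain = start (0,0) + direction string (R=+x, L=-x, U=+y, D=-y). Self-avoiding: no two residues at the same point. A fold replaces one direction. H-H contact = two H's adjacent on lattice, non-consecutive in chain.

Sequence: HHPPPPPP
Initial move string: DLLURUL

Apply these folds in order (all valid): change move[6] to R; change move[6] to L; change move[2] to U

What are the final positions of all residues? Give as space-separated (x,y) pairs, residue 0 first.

Initial moves: DLLURUL
Fold: move[6]->R => DLLURUR (positions: [(0, 0), (0, -1), (-1, -1), (-2, -1), (-2, 0), (-1, 0), (-1, 1), (0, 1)])
Fold: move[6]->L => DLLURUL (positions: [(0, 0), (0, -1), (-1, -1), (-2, -1), (-2, 0), (-1, 0), (-1, 1), (-2, 1)])
Fold: move[2]->U => DLUURUL (positions: [(0, 0), (0, -1), (-1, -1), (-1, 0), (-1, 1), (0, 1), (0, 2), (-1, 2)])

Answer: (0,0) (0,-1) (-1,-1) (-1,0) (-1,1) (0,1) (0,2) (-1,2)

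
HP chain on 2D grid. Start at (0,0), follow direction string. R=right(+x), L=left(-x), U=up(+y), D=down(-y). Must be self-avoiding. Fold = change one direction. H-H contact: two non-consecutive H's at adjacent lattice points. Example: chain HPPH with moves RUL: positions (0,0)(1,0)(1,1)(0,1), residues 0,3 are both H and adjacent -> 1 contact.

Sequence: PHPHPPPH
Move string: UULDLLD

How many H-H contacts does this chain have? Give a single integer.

Positions: [(0, 0), (0, 1), (0, 2), (-1, 2), (-1, 1), (-2, 1), (-3, 1), (-3, 0)]
No H-H contacts found.

Answer: 0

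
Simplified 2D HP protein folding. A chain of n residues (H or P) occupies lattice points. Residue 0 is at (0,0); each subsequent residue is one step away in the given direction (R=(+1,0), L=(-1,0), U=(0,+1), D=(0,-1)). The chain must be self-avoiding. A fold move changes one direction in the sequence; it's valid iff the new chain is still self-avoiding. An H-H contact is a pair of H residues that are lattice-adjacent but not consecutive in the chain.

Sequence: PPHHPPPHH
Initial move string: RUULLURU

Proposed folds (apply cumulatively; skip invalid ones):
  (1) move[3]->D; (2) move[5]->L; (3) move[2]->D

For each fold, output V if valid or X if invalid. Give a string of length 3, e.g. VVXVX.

Initial: RUULLURU -> [(0, 0), (1, 0), (1, 1), (1, 2), (0, 2), (-1, 2), (-1, 3), (0, 3), (0, 4)]
Fold 1: move[3]->D => RUUDLURU INVALID (collision), skipped
Fold 2: move[5]->L => RUULLLRU INVALID (collision), skipped
Fold 3: move[2]->D => RUDLLURU INVALID (collision), skipped

Answer: XXX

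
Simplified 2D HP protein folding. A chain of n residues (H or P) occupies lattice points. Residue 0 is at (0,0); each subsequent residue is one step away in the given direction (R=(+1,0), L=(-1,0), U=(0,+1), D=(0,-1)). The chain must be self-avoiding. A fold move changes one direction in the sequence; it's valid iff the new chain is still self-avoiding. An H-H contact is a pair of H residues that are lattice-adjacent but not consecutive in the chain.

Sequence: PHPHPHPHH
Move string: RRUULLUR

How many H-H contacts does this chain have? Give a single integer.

Positions: [(0, 0), (1, 0), (2, 0), (2, 1), (2, 2), (1, 2), (0, 2), (0, 3), (1, 3)]
H-H contact: residue 5 @(1,2) - residue 8 @(1, 3)

Answer: 1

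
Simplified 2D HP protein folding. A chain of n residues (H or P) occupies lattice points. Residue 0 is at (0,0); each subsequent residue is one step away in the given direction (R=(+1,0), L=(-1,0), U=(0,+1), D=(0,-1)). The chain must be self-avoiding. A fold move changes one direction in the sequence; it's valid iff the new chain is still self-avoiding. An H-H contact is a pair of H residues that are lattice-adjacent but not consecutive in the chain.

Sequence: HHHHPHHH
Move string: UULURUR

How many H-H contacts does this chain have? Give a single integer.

Answer: 1

Derivation:
Positions: [(0, 0), (0, 1), (0, 2), (-1, 2), (-1, 3), (0, 3), (0, 4), (1, 4)]
H-H contact: residue 2 @(0,2) - residue 5 @(0, 3)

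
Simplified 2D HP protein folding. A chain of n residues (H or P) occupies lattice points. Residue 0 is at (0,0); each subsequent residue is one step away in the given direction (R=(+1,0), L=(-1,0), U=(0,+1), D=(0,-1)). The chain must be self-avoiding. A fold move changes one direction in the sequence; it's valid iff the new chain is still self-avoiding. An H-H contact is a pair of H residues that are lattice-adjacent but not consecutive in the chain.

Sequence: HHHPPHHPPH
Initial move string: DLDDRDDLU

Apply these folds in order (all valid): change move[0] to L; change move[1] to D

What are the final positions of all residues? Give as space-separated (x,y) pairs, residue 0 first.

Initial moves: DLDDRDDLU
Fold: move[0]->L => LLDDRDDLU (positions: [(0, 0), (-1, 0), (-2, 0), (-2, -1), (-2, -2), (-1, -2), (-1, -3), (-1, -4), (-2, -4), (-2, -3)])
Fold: move[1]->D => LDDDRDDLU (positions: [(0, 0), (-1, 0), (-1, -1), (-1, -2), (-1, -3), (0, -3), (0, -4), (0, -5), (-1, -5), (-1, -4)])

Answer: (0,0) (-1,0) (-1,-1) (-1,-2) (-1,-3) (0,-3) (0,-4) (0,-5) (-1,-5) (-1,-4)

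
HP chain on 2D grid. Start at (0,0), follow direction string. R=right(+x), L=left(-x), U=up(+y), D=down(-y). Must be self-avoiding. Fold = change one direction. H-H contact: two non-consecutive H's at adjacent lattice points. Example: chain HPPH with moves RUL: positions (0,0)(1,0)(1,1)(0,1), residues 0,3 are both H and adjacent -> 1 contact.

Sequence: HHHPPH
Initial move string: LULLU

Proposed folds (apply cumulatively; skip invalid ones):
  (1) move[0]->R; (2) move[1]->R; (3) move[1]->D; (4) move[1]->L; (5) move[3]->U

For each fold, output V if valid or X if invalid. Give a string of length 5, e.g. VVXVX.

Initial: LULLU -> [(0, 0), (-1, 0), (-1, 1), (-2, 1), (-3, 1), (-3, 2)]
Fold 1: move[0]->R => RULLU VALID
Fold 2: move[1]->R => RRLLU INVALID (collision), skipped
Fold 3: move[1]->D => RDLLU VALID
Fold 4: move[1]->L => RLLLU INVALID (collision), skipped
Fold 5: move[3]->U => RDLUU INVALID (collision), skipped

Answer: VXVXX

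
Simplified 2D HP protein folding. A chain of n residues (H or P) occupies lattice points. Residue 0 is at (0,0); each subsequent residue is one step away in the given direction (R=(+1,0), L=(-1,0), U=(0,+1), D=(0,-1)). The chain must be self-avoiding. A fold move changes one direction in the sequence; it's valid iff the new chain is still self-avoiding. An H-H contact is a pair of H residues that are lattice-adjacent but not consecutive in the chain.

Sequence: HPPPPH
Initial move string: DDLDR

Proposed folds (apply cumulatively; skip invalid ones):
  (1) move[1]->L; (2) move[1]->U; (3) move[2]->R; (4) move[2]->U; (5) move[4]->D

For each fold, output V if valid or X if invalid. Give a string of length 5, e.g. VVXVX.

Answer: VXXXV

Derivation:
Initial: DDLDR -> [(0, 0), (0, -1), (0, -2), (-1, -2), (-1, -3), (0, -3)]
Fold 1: move[1]->L => DLLDR VALID
Fold 2: move[1]->U => DULDR INVALID (collision), skipped
Fold 3: move[2]->R => DLRDR INVALID (collision), skipped
Fold 4: move[2]->U => DLUDR INVALID (collision), skipped
Fold 5: move[4]->D => DLLDD VALID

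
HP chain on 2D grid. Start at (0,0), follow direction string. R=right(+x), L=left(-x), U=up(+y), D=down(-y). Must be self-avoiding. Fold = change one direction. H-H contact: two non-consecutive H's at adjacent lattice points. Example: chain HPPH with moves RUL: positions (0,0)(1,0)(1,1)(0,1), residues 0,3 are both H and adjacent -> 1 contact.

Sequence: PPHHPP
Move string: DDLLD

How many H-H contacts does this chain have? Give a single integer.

Positions: [(0, 0), (0, -1), (0, -2), (-1, -2), (-2, -2), (-2, -3)]
No H-H contacts found.

Answer: 0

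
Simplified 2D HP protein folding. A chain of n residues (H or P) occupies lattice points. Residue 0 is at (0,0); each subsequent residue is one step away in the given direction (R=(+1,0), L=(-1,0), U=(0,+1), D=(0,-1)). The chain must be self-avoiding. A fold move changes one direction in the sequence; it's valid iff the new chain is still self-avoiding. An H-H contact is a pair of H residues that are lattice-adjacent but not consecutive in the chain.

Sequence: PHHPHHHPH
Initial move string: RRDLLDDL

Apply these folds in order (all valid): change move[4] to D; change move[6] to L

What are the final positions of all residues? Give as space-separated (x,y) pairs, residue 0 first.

Answer: (0,0) (1,0) (2,0) (2,-1) (1,-1) (1,-2) (1,-3) (0,-3) (-1,-3)

Derivation:
Initial moves: RRDLLDDL
Fold: move[4]->D => RRDLDDDL (positions: [(0, 0), (1, 0), (2, 0), (2, -1), (1, -1), (1, -2), (1, -3), (1, -4), (0, -4)])
Fold: move[6]->L => RRDLDDLL (positions: [(0, 0), (1, 0), (2, 0), (2, -1), (1, -1), (1, -2), (1, -3), (0, -3), (-1, -3)])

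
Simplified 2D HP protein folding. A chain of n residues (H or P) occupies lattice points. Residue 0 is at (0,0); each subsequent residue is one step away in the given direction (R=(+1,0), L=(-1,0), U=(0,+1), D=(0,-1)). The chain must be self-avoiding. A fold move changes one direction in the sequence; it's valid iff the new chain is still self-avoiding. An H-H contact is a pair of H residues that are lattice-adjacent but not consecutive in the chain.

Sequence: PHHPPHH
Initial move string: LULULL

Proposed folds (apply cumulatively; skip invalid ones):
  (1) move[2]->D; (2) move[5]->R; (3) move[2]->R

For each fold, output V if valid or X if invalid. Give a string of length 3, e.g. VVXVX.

Answer: XXV

Derivation:
Initial: LULULL -> [(0, 0), (-1, 0), (-1, 1), (-2, 1), (-2, 2), (-3, 2), (-4, 2)]
Fold 1: move[2]->D => LUDULL INVALID (collision), skipped
Fold 2: move[5]->R => LULULR INVALID (collision), skipped
Fold 3: move[2]->R => LURULL VALID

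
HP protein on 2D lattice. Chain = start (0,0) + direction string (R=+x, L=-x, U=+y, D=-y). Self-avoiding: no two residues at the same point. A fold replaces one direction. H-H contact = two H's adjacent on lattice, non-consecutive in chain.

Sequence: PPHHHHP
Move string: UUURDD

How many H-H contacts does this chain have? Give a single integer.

Positions: [(0, 0), (0, 1), (0, 2), (0, 3), (1, 3), (1, 2), (1, 1)]
H-H contact: residue 2 @(0,2) - residue 5 @(1, 2)

Answer: 1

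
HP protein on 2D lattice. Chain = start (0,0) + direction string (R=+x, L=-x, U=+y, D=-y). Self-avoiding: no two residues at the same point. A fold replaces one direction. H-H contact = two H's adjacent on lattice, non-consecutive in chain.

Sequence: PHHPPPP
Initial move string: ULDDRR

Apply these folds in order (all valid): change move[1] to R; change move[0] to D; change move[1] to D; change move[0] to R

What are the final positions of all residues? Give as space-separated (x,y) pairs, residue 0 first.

Answer: (0,0) (1,0) (1,-1) (1,-2) (1,-3) (2,-3) (3,-3)

Derivation:
Initial moves: ULDDRR
Fold: move[1]->R => URDDRR (positions: [(0, 0), (0, 1), (1, 1), (1, 0), (1, -1), (2, -1), (3, -1)])
Fold: move[0]->D => DRDDRR (positions: [(0, 0), (0, -1), (1, -1), (1, -2), (1, -3), (2, -3), (3, -3)])
Fold: move[1]->D => DDDDRR (positions: [(0, 0), (0, -1), (0, -2), (0, -3), (0, -4), (1, -4), (2, -4)])
Fold: move[0]->R => RDDDRR (positions: [(0, 0), (1, 0), (1, -1), (1, -2), (1, -3), (2, -3), (3, -3)])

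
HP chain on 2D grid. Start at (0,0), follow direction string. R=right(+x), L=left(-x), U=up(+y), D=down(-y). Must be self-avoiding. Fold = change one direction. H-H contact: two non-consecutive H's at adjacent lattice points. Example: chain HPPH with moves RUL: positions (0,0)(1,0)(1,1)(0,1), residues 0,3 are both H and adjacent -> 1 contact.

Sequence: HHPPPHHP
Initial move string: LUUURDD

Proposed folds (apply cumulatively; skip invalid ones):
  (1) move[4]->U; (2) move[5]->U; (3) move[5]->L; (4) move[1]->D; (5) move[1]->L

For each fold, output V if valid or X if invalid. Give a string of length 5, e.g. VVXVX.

Initial: LUUURDD -> [(0, 0), (-1, 0), (-1, 1), (-1, 2), (-1, 3), (0, 3), (0, 2), (0, 1)]
Fold 1: move[4]->U => LUUUUDD INVALID (collision), skipped
Fold 2: move[5]->U => LUUURUD INVALID (collision), skipped
Fold 3: move[5]->L => LUUURLD INVALID (collision), skipped
Fold 4: move[1]->D => LDUURDD INVALID (collision), skipped
Fold 5: move[1]->L => LLUURDD INVALID (collision), skipped

Answer: XXXXX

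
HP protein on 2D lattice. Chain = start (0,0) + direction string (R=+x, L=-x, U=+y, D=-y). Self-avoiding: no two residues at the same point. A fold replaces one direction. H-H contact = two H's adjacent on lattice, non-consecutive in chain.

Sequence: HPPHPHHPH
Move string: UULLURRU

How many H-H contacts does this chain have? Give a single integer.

Answer: 1

Derivation:
Positions: [(0, 0), (0, 1), (0, 2), (-1, 2), (-2, 2), (-2, 3), (-1, 3), (0, 3), (0, 4)]
H-H contact: residue 3 @(-1,2) - residue 6 @(-1, 3)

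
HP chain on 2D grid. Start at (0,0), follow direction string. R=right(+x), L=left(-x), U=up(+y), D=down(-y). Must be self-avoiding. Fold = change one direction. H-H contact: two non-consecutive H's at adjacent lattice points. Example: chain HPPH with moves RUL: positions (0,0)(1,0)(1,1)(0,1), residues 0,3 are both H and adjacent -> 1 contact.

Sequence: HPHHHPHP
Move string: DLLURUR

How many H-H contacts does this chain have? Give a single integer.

Positions: [(0, 0), (0, -1), (-1, -1), (-2, -1), (-2, 0), (-1, 0), (-1, 1), (0, 1)]
No H-H contacts found.

Answer: 0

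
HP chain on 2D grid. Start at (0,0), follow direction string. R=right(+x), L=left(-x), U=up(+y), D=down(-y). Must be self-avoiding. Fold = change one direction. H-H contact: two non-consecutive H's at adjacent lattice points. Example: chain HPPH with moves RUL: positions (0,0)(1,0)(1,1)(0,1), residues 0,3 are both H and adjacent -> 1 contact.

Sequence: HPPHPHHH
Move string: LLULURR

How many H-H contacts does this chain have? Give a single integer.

Answer: 1

Derivation:
Positions: [(0, 0), (-1, 0), (-2, 0), (-2, 1), (-3, 1), (-3, 2), (-2, 2), (-1, 2)]
H-H contact: residue 3 @(-2,1) - residue 6 @(-2, 2)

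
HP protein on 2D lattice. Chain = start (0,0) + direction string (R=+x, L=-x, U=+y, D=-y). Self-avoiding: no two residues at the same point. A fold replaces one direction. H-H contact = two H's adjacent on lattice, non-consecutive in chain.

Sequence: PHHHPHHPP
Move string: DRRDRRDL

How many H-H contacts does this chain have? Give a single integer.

Answer: 0

Derivation:
Positions: [(0, 0), (0, -1), (1, -1), (2, -1), (2, -2), (3, -2), (4, -2), (4, -3), (3, -3)]
No H-H contacts found.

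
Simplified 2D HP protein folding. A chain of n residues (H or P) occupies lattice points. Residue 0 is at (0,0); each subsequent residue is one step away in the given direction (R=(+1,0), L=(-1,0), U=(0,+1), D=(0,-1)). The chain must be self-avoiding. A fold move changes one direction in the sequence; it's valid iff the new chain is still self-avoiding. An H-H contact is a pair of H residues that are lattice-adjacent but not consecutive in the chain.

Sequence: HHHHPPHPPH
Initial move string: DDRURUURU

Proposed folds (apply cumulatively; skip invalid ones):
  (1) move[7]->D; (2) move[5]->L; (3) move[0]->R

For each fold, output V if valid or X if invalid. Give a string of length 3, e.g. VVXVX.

Initial: DDRURUURU -> [(0, 0), (0, -1), (0, -2), (1, -2), (1, -1), (2, -1), (2, 0), (2, 1), (3, 1), (3, 2)]
Fold 1: move[7]->D => DDRURUUDU INVALID (collision), skipped
Fold 2: move[5]->L => DDRURLURU INVALID (collision), skipped
Fold 3: move[0]->R => RDRURUURU VALID

Answer: XXV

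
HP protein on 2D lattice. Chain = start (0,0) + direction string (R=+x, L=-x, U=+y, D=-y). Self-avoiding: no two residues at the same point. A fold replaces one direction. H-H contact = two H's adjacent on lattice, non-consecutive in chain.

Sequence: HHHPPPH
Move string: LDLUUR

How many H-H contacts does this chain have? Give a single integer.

Answer: 1

Derivation:
Positions: [(0, 0), (-1, 0), (-1, -1), (-2, -1), (-2, 0), (-2, 1), (-1, 1)]
H-H contact: residue 1 @(-1,0) - residue 6 @(-1, 1)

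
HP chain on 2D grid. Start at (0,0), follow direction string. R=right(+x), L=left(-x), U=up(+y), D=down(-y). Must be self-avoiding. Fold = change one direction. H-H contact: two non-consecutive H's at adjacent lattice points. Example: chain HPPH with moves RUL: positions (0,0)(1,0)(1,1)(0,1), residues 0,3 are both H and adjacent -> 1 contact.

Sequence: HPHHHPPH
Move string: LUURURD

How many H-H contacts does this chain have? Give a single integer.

Positions: [(0, 0), (-1, 0), (-1, 1), (-1, 2), (0, 2), (0, 3), (1, 3), (1, 2)]
H-H contact: residue 4 @(0,2) - residue 7 @(1, 2)

Answer: 1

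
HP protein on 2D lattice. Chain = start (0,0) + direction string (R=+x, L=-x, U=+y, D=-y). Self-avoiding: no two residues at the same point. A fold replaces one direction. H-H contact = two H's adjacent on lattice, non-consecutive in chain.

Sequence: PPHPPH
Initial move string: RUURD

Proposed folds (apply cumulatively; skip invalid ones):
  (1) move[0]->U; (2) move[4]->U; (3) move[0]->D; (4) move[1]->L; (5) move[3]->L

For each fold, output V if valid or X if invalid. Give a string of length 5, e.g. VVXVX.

Answer: VVXVV

Derivation:
Initial: RUURD -> [(0, 0), (1, 0), (1, 1), (1, 2), (2, 2), (2, 1)]
Fold 1: move[0]->U => UUURD VALID
Fold 2: move[4]->U => UUURU VALID
Fold 3: move[0]->D => DUURU INVALID (collision), skipped
Fold 4: move[1]->L => ULURU VALID
Fold 5: move[3]->L => ULULU VALID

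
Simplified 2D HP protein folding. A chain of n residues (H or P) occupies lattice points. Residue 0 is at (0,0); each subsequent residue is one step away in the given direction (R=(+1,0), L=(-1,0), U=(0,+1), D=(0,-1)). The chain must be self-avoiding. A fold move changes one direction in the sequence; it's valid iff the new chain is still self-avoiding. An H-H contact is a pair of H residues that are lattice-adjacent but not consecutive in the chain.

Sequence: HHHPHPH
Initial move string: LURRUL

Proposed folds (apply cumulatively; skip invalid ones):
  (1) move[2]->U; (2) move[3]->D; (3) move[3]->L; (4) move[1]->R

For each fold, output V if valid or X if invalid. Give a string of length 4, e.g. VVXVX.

Initial: LURRUL -> [(0, 0), (-1, 0), (-1, 1), (0, 1), (1, 1), (1, 2), (0, 2)]
Fold 1: move[2]->U => LUURUL VALID
Fold 2: move[3]->D => LUUDUL INVALID (collision), skipped
Fold 3: move[3]->L => LUULUL VALID
Fold 4: move[1]->R => LRULUL INVALID (collision), skipped

Answer: VXVX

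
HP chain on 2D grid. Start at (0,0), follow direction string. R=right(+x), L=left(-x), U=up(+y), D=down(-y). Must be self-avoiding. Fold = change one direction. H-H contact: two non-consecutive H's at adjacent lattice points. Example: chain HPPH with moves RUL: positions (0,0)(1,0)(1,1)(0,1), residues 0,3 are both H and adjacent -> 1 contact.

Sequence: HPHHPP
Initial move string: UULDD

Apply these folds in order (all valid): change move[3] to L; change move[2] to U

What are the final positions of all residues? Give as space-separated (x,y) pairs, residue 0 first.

Answer: (0,0) (0,1) (0,2) (0,3) (-1,3) (-1,2)

Derivation:
Initial moves: UULDD
Fold: move[3]->L => UULLD (positions: [(0, 0), (0, 1), (0, 2), (-1, 2), (-2, 2), (-2, 1)])
Fold: move[2]->U => UUULD (positions: [(0, 0), (0, 1), (0, 2), (0, 3), (-1, 3), (-1, 2)])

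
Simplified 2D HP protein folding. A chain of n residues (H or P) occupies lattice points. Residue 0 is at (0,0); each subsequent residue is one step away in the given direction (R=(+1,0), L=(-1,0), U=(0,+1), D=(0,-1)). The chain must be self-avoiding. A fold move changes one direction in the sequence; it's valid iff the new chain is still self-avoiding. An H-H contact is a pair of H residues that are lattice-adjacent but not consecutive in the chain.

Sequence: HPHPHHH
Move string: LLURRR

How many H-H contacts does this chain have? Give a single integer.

Positions: [(0, 0), (-1, 0), (-2, 0), (-2, 1), (-1, 1), (0, 1), (1, 1)]
H-H contact: residue 0 @(0,0) - residue 5 @(0, 1)

Answer: 1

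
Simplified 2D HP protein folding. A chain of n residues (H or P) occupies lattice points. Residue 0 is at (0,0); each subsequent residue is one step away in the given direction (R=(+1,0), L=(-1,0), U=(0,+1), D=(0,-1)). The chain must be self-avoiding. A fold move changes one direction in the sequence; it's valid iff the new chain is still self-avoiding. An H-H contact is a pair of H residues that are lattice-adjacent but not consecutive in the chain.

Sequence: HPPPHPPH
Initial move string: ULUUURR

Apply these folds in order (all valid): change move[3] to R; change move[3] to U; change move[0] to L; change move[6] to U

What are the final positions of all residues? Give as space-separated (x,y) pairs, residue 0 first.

Initial moves: ULUUURR
Fold: move[3]->R => ULURURR (positions: [(0, 0), (0, 1), (-1, 1), (-1, 2), (0, 2), (0, 3), (1, 3), (2, 3)])
Fold: move[3]->U => ULUUURR (positions: [(0, 0), (0, 1), (-1, 1), (-1, 2), (-1, 3), (-1, 4), (0, 4), (1, 4)])
Fold: move[0]->L => LLUUURR (positions: [(0, 0), (-1, 0), (-2, 0), (-2, 1), (-2, 2), (-2, 3), (-1, 3), (0, 3)])
Fold: move[6]->U => LLUUURU (positions: [(0, 0), (-1, 0), (-2, 0), (-2, 1), (-2, 2), (-2, 3), (-1, 3), (-1, 4)])

Answer: (0,0) (-1,0) (-2,0) (-2,1) (-2,2) (-2,3) (-1,3) (-1,4)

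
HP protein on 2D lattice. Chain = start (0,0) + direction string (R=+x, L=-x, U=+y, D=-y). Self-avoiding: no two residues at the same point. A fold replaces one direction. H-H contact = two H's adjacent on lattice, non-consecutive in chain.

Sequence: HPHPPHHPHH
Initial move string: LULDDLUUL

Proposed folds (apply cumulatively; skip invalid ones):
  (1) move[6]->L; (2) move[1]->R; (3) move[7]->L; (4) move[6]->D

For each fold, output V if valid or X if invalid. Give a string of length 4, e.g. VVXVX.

Initial: LULDDLUUL -> [(0, 0), (-1, 0), (-1, 1), (-2, 1), (-2, 0), (-2, -1), (-3, -1), (-3, 0), (-3, 1), (-4, 1)]
Fold 1: move[6]->L => LULDDLLUL VALID
Fold 2: move[1]->R => LRLDDLLUL INVALID (collision), skipped
Fold 3: move[7]->L => LULDDLLLL VALID
Fold 4: move[6]->D => LULDDLDLL VALID

Answer: VXVV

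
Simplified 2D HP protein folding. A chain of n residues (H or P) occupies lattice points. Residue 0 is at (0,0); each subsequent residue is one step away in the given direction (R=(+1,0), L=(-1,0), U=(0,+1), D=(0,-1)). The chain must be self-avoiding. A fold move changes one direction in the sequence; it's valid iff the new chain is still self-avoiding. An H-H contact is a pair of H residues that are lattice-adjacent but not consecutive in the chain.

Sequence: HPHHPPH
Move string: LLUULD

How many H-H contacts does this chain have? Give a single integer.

Answer: 1

Derivation:
Positions: [(0, 0), (-1, 0), (-2, 0), (-2, 1), (-2, 2), (-3, 2), (-3, 1)]
H-H contact: residue 3 @(-2,1) - residue 6 @(-3, 1)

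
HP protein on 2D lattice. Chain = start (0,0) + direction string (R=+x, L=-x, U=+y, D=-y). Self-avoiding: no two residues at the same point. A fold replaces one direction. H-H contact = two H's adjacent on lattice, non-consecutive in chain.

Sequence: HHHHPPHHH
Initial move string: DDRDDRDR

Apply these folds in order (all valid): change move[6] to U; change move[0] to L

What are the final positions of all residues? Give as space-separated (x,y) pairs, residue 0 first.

Initial moves: DDRDDRDR
Fold: move[6]->U => DDRDDRUR (positions: [(0, 0), (0, -1), (0, -2), (1, -2), (1, -3), (1, -4), (2, -4), (2, -3), (3, -3)])
Fold: move[0]->L => LDRDDRUR (positions: [(0, 0), (-1, 0), (-1, -1), (0, -1), (0, -2), (0, -3), (1, -3), (1, -2), (2, -2)])

Answer: (0,0) (-1,0) (-1,-1) (0,-1) (0,-2) (0,-3) (1,-3) (1,-2) (2,-2)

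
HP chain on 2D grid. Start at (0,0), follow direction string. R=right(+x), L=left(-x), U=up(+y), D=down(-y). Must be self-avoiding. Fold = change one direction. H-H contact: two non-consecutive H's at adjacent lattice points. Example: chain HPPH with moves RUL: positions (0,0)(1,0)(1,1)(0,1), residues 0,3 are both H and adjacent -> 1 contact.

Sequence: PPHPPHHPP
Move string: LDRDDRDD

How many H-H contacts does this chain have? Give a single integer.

Answer: 0

Derivation:
Positions: [(0, 0), (-1, 0), (-1, -1), (0, -1), (0, -2), (0, -3), (1, -3), (1, -4), (1, -5)]
No H-H contacts found.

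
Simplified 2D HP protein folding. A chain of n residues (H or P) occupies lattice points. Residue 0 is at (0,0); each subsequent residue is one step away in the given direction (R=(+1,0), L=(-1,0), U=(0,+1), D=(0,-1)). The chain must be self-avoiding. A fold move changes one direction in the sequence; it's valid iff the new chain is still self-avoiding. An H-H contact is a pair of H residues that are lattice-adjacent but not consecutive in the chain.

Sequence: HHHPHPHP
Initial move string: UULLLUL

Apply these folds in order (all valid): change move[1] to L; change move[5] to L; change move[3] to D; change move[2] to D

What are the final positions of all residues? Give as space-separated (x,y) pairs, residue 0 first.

Initial moves: UULLLUL
Fold: move[1]->L => ULLLLUL (positions: [(0, 0), (0, 1), (-1, 1), (-2, 1), (-3, 1), (-4, 1), (-4, 2), (-5, 2)])
Fold: move[5]->L => ULLLLLL (positions: [(0, 0), (0, 1), (-1, 1), (-2, 1), (-3, 1), (-4, 1), (-5, 1), (-6, 1)])
Fold: move[3]->D => ULLDLLL (positions: [(0, 0), (0, 1), (-1, 1), (-2, 1), (-2, 0), (-3, 0), (-4, 0), (-5, 0)])
Fold: move[2]->D => ULDDLLL (positions: [(0, 0), (0, 1), (-1, 1), (-1, 0), (-1, -1), (-2, -1), (-3, -1), (-4, -1)])

Answer: (0,0) (0,1) (-1,1) (-1,0) (-1,-1) (-2,-1) (-3,-1) (-4,-1)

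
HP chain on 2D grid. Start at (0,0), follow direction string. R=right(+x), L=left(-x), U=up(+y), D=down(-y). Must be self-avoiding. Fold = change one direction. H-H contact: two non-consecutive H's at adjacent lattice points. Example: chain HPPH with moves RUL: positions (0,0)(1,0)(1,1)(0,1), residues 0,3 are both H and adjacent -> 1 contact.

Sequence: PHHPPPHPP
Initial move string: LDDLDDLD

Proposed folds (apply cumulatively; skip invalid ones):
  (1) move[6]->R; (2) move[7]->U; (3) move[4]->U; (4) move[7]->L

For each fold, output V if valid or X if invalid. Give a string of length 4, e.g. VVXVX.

Initial: LDDLDDLD -> [(0, 0), (-1, 0), (-1, -1), (-1, -2), (-2, -2), (-2, -3), (-2, -4), (-3, -4), (-3, -5)]
Fold 1: move[6]->R => LDDLDDRD VALID
Fold 2: move[7]->U => LDDLDDRU VALID
Fold 3: move[4]->U => LDDLUDRU INVALID (collision), skipped
Fold 4: move[7]->L => LDDLDDRL INVALID (collision), skipped

Answer: VVXX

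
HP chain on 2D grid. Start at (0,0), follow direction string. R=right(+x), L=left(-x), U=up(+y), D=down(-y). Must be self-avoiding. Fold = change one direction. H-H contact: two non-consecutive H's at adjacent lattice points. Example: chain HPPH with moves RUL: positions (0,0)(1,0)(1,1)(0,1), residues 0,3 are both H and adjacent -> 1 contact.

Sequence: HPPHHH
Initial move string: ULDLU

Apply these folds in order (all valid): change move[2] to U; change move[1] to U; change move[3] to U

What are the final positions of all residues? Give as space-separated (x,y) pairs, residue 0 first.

Answer: (0,0) (0,1) (0,2) (0,3) (0,4) (0,5)

Derivation:
Initial moves: ULDLU
Fold: move[2]->U => ULULU (positions: [(0, 0), (0, 1), (-1, 1), (-1, 2), (-2, 2), (-2, 3)])
Fold: move[1]->U => UUULU (positions: [(0, 0), (0, 1), (0, 2), (0, 3), (-1, 3), (-1, 4)])
Fold: move[3]->U => UUUUU (positions: [(0, 0), (0, 1), (0, 2), (0, 3), (0, 4), (0, 5)])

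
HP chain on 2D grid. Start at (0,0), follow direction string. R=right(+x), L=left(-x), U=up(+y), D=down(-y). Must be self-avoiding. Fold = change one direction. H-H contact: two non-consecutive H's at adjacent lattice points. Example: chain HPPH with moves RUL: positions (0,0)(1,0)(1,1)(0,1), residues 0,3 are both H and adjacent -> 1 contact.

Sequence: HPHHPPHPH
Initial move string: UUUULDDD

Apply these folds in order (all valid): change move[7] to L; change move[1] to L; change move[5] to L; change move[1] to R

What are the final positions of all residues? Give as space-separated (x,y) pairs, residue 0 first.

Answer: (0,0) (0,1) (1,1) (1,2) (1,3) (0,3) (-1,3) (-1,2) (-2,2)

Derivation:
Initial moves: UUUULDDD
Fold: move[7]->L => UUUULDDL (positions: [(0, 0), (0, 1), (0, 2), (0, 3), (0, 4), (-1, 4), (-1, 3), (-1, 2), (-2, 2)])
Fold: move[1]->L => ULUULDDL (positions: [(0, 0), (0, 1), (-1, 1), (-1, 2), (-1, 3), (-2, 3), (-2, 2), (-2, 1), (-3, 1)])
Fold: move[5]->L => ULUULLDL (positions: [(0, 0), (0, 1), (-1, 1), (-1, 2), (-1, 3), (-2, 3), (-3, 3), (-3, 2), (-4, 2)])
Fold: move[1]->R => URUULLDL (positions: [(0, 0), (0, 1), (1, 1), (1, 2), (1, 3), (0, 3), (-1, 3), (-1, 2), (-2, 2)])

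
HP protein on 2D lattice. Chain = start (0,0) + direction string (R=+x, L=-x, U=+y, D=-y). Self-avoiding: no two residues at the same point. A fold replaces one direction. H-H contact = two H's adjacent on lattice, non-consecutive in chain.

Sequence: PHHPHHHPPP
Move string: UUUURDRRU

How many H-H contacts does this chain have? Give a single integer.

Answer: 0

Derivation:
Positions: [(0, 0), (0, 1), (0, 2), (0, 3), (0, 4), (1, 4), (1, 3), (2, 3), (3, 3), (3, 4)]
No H-H contacts found.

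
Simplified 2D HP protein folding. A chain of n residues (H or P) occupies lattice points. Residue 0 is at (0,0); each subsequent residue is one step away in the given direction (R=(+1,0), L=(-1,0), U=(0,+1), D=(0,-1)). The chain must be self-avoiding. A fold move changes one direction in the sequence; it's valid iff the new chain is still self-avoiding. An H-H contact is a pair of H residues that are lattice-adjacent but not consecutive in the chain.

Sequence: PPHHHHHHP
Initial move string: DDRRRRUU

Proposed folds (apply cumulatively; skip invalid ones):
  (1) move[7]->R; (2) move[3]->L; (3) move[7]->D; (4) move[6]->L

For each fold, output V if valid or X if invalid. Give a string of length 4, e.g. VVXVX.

Answer: VXXX

Derivation:
Initial: DDRRRRUU -> [(0, 0), (0, -1), (0, -2), (1, -2), (2, -2), (3, -2), (4, -2), (4, -1), (4, 0)]
Fold 1: move[7]->R => DDRRRRUR VALID
Fold 2: move[3]->L => DDRLRRUR INVALID (collision), skipped
Fold 3: move[7]->D => DDRRRRUD INVALID (collision), skipped
Fold 4: move[6]->L => DDRRRRLR INVALID (collision), skipped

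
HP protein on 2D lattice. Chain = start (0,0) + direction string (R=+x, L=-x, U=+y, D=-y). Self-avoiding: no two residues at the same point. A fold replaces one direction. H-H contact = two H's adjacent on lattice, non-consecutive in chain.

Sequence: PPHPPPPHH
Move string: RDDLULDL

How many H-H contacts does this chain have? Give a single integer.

Answer: 0

Derivation:
Positions: [(0, 0), (1, 0), (1, -1), (1, -2), (0, -2), (0, -1), (-1, -1), (-1, -2), (-2, -2)]
No H-H contacts found.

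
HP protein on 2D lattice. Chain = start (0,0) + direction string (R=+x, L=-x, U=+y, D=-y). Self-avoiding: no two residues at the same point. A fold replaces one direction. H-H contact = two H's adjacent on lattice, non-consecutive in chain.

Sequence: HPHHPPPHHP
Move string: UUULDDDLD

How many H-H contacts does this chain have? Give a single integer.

Answer: 1

Derivation:
Positions: [(0, 0), (0, 1), (0, 2), (0, 3), (-1, 3), (-1, 2), (-1, 1), (-1, 0), (-2, 0), (-2, -1)]
H-H contact: residue 0 @(0,0) - residue 7 @(-1, 0)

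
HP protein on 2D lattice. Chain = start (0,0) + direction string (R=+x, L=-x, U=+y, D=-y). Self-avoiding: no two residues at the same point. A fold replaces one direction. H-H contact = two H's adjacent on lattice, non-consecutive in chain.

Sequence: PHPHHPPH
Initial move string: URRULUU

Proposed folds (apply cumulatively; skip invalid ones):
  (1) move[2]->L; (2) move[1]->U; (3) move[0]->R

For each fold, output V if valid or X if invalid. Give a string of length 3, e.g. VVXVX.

Initial: URRULUU -> [(0, 0), (0, 1), (1, 1), (2, 1), (2, 2), (1, 2), (1, 3), (1, 4)]
Fold 1: move[2]->L => URLULUU INVALID (collision), skipped
Fold 2: move[1]->U => UURULUU VALID
Fold 3: move[0]->R => RURULUU VALID

Answer: XVV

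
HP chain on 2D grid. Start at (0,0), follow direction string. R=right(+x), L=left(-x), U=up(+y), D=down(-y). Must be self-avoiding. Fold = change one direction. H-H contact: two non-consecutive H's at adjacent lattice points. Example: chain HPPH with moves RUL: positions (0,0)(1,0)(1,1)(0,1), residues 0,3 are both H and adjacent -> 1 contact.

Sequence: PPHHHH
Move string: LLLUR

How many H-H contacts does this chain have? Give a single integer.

Answer: 1

Derivation:
Positions: [(0, 0), (-1, 0), (-2, 0), (-3, 0), (-3, 1), (-2, 1)]
H-H contact: residue 2 @(-2,0) - residue 5 @(-2, 1)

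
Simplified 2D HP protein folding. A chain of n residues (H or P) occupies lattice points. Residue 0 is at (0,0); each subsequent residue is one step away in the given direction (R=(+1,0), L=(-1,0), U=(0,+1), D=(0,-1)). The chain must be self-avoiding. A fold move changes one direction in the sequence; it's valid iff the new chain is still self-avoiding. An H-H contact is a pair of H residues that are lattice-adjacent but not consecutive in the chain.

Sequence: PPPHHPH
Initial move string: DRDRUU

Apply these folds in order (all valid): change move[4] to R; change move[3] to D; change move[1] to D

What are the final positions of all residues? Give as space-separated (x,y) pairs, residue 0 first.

Initial moves: DRDRUU
Fold: move[4]->R => DRDRRU (positions: [(0, 0), (0, -1), (1, -1), (1, -2), (2, -2), (3, -2), (3, -1)])
Fold: move[3]->D => DRDDRU (positions: [(0, 0), (0, -1), (1, -1), (1, -2), (1, -3), (2, -3), (2, -2)])
Fold: move[1]->D => DDDDRU (positions: [(0, 0), (0, -1), (0, -2), (0, -3), (0, -4), (1, -4), (1, -3)])

Answer: (0,0) (0,-1) (0,-2) (0,-3) (0,-4) (1,-4) (1,-3)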